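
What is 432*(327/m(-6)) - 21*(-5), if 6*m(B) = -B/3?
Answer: 423897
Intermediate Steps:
m(B) = -B/18 (m(B) = (-B/3)/6 = -B/18)
432*(327/m(-6)) - 21*(-5) = 432*(327/((-1/18*(-6)))) - 21*(-5) = 432*(327/(1/3)) + 105 = 432*(327*3) + 105 = 432*981 + 105 = 423792 + 105 = 423897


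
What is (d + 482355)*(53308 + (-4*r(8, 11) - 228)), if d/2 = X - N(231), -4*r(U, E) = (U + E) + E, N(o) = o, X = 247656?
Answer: 51899357550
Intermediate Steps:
r(U, E) = -E/2 - U/4 (r(U, E) = -((U + E) + E)/4 = -((E + U) + E)/4 = -(U + 2*E)/4 = -E/2 - U/4)
d = 494850 (d = 2*(247656 - 1*231) = 2*(247656 - 231) = 2*247425 = 494850)
(d + 482355)*(53308 + (-4*r(8, 11) - 228)) = (494850 + 482355)*(53308 + (-4*(-½*11 - ¼*8) - 228)) = 977205*(53308 + (-4*(-11/2 - 2) - 228)) = 977205*(53308 + (-4*(-15/2) - 228)) = 977205*(53308 + (30 - 228)) = 977205*(53308 - 198) = 977205*53110 = 51899357550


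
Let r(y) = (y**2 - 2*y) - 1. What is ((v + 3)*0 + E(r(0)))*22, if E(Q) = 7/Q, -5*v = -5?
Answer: -154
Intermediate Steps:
v = 1 (v = -1/5*(-5) = 1)
r(y) = -1 + y**2 - 2*y
((v + 3)*0 + E(r(0)))*22 = ((1 + 3)*0 + 7/(-1 + 0**2 - 2*0))*22 = (4*0 + 7/(-1 + 0 + 0))*22 = (0 + 7/(-1))*22 = (0 + 7*(-1))*22 = (0 - 7)*22 = -7*22 = -154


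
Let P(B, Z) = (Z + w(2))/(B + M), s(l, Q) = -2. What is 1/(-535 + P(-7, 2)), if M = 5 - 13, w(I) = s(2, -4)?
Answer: -1/535 ≈ -0.0018692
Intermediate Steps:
w(I) = -2
M = -8
P(B, Z) = (-2 + Z)/(-8 + B) (P(B, Z) = (Z - 2)/(B - 8) = (-2 + Z)/(-8 + B))
1/(-535 + P(-7, 2)) = 1/(-535 + (-2 + 2)/(-8 - 7)) = 1/(-535 + 0/(-15)) = 1/(-535 - 1/15*0) = 1/(-535 + 0) = 1/(-535) = -1/535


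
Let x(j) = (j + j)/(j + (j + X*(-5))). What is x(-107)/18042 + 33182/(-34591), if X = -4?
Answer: -58067254231/60536809734 ≈ -0.95921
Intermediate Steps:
x(j) = 2*j/(20 + 2*j) (x(j) = (j + j)/(j + (j - 4*(-5))) = (2*j)/(j + (j + 20)) = (2*j)/(j + (20 + j)) = (2*j)/(20 + 2*j) = 2*j/(20 + 2*j))
x(-107)/18042 + 33182/(-34591) = -107/(10 - 107)/18042 + 33182/(-34591) = -107/(-97)*(1/18042) + 33182*(-1/34591) = -107*(-1/97)*(1/18042) - 33182/34591 = (107/97)*(1/18042) - 33182/34591 = 107/1750074 - 33182/34591 = -58067254231/60536809734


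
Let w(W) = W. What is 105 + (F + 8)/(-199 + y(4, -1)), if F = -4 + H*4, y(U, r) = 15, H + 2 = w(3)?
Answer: 2414/23 ≈ 104.96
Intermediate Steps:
H = 1 (H = -2 + 3 = 1)
F = 0 (F = -4 + 1*4 = -4 + 4 = 0)
105 + (F + 8)/(-199 + y(4, -1)) = 105 + (0 + 8)/(-199 + 15) = 105 + 8/(-184) = 105 + 8*(-1/184) = 105 - 1/23 = 2414/23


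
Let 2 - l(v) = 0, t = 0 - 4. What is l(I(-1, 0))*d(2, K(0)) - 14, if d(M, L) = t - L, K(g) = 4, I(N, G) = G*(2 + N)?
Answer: -30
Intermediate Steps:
t = -4
l(v) = 2 (l(v) = 2 - 1*0 = 2 + 0 = 2)
d(M, L) = -4 - L
l(I(-1, 0))*d(2, K(0)) - 14 = 2*(-4 - 1*4) - 14 = 2*(-4 - 4) - 14 = 2*(-8) - 14 = -16 - 14 = -30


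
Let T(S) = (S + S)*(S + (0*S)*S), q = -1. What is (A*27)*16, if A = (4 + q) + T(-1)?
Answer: 2160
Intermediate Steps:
T(S) = 2*S² (T(S) = (2*S)*(S + 0*S) = (2*S)*(S + 0) = (2*S)*S = 2*S²)
A = 5 (A = (4 - 1) + 2*(-1)² = 3 + 2*1 = 3 + 2 = 5)
(A*27)*16 = (5*27)*16 = 135*16 = 2160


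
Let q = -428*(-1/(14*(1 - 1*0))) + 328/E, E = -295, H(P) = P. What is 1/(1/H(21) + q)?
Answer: 6195/182797 ≈ 0.033890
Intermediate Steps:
q = 60834/2065 (q = -428*(-1/(14*(1 - 1*0))) + 328/(-295) = -428*(-1/(14*(1 + 0))) + 328*(-1/295) = -428/(1*(-14)) - 328/295 = -428/(-14) - 328/295 = -428*(-1/14) - 328/295 = 214/7 - 328/295 = 60834/2065 ≈ 29.460)
1/(1/H(21) + q) = 1/(1/21 + 60834/2065) = 1/(182797/6195) = 6195/182797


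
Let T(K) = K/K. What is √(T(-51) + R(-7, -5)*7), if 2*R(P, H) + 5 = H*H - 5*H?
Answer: √634/2 ≈ 12.590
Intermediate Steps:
R(P, H) = -5/2 + H²/2 - 5*H/2 (R(P, H) = -5/2 + (H*H - 5*H)/2 = -5/2 + (H² - 5*H)/2 = -5/2 + (H²/2 - 5*H/2) = -5/2 + H²/2 - 5*H/2)
T(K) = 1
√(T(-51) + R(-7, -5)*7) = √(1 + (-5/2 + (½)*(-5)² - 5/2*(-5))*7) = √(1 + (-5/2 + (½)*25 + 25/2)*7) = √(1 + (-5/2 + 25/2 + 25/2)*7) = √(1 + (45/2)*7) = √(1 + 315/2) = √(317/2) = √634/2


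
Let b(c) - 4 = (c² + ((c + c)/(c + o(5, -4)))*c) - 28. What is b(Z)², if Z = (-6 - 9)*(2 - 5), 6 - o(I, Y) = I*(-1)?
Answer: 3370150809/784 ≈ 4.2987e+6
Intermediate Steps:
o(I, Y) = 6 + I (o(I, Y) = 6 - I*(-1) = 6 - (-1)*I = 6 + I)
Z = 45 (Z = -15*(-3) = 45)
b(c) = -24 + c² + 2*c²/(11 + c) (b(c) = 4 + ((c² + ((c + c)/(c + (6 + 5)))*c) - 28) = 4 + ((c² + ((2*c)/(c + 11))*c) - 28) = 4 + ((c² + ((2*c)/(11 + c))*c) - 28) = 4 + ((c² + (2*c/(11 + c))*c) - 28) = 4 + ((c² + 2*c²/(11 + c)) - 28) = 4 + (-28 + c² + 2*c²/(11 + c)) = -24 + c² + 2*c²/(11 + c))
b(Z)² = ((-264 + 45³ - 24*45 + 13*45²)/(11 + 45))² = ((-264 + 91125 - 1080 + 13*2025)/56)² = ((-264 + 91125 - 1080 + 26325)/56)² = ((1/56)*116106)² = (58053/28)² = 3370150809/784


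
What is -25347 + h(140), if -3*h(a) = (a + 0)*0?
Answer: -25347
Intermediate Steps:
h(a) = 0 (h(a) = -(a + 0)*0/3 = -a*0/3 = -1/3*0 = 0)
-25347 + h(140) = -25347 + 0 = -25347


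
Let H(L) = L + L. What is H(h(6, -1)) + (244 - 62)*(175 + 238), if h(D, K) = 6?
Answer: 75178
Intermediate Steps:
H(L) = 2*L
H(h(6, -1)) + (244 - 62)*(175 + 238) = 2*6 + (244 - 62)*(175 + 238) = 12 + 182*413 = 12 + 75166 = 75178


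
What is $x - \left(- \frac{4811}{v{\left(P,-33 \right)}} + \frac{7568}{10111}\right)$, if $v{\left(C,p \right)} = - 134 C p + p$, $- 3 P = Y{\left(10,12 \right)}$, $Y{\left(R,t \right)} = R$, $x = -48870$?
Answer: $- \frac{429403689335}{8786459} \approx -48871.0$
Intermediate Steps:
$P = - \frac{10}{3}$ ($P = \left(- \frac{1}{3}\right) 10 = - \frac{10}{3} \approx -3.3333$)
$v{\left(C,p \right)} = p - 134 C p$ ($v{\left(C,p \right)} = - 134 C p + p = p - 134 C p$)
$x - \left(- \frac{4811}{v{\left(P,-33 \right)}} + \frac{7568}{10111}\right) = -48870 - \left(- \frac{4811}{\left(-33\right) \left(1 - - \frac{1340}{3}\right)} + \frac{7568}{10111}\right) = -48870 - \left(- \frac{4811}{\left(-33\right) \left(1 + \frac{1340}{3}\right)} + 7568 \cdot \frac{1}{10111}\right) = -48870 - \left(- \frac{4811}{\left(-33\right) \frac{1343}{3}} + \frac{7568}{10111}\right) = -48870 - \left(- \frac{4811}{-14773} + \frac{7568}{10111}\right) = -48870 - \left(\left(-4811\right) \left(- \frac{1}{14773}\right) + \frac{7568}{10111}\right) = -48870 - \left(\frac{283}{869} + \frac{7568}{10111}\right) = -48870 - \frac{9438005}{8786459} = - \frac{429403689335}{8786459}$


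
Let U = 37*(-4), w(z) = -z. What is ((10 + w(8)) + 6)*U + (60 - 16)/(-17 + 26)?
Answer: -10612/9 ≈ -1179.1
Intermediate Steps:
U = -148
((10 + w(8)) + 6)*U + (60 - 16)/(-17 + 26) = ((10 - 1*8) + 6)*(-148) + (60 - 16)/(-17 + 26) = ((10 - 8) + 6)*(-148) + 44/9 = (2 + 6)*(-148) + 44*(⅑) = 8*(-148) + 44/9 = -1184 + 44/9 = -10612/9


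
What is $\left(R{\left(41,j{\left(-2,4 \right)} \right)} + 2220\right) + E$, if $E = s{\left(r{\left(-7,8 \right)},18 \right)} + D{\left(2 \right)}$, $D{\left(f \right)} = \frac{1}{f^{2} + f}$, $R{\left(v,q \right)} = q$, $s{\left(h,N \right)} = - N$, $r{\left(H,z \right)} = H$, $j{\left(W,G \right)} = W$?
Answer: $\frac{13201}{6} \approx 2200.2$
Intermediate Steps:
$D{\left(f \right)} = \frac{1}{f + f^{2}}$
$E = - \frac{107}{6}$ ($E = \left(-1\right) 18 + \frac{1}{2 \left(1 + 2\right)} = -18 + \frac{1}{2 \cdot 3} = -18 + \frac{1}{2} \cdot \frac{1}{3} = -18 + \frac{1}{6} = - \frac{107}{6} \approx -17.833$)
$\left(R{\left(41,j{\left(-2,4 \right)} \right)} + 2220\right) + E = \left(-2 + 2220\right) - \frac{107}{6} = 2218 - \frac{107}{6} = \frac{13201}{6}$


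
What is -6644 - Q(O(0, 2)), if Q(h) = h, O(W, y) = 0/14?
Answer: -6644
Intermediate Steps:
O(W, y) = 0 (O(W, y) = 0*(1/14) = 0)
-6644 - Q(O(0, 2)) = -6644 - 1*0 = -6644 + 0 = -6644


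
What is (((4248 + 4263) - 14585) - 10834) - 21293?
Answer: -38201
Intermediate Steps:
(((4248 + 4263) - 14585) - 10834) - 21293 = ((8511 - 14585) - 10834) - 21293 = (-6074 - 10834) - 21293 = -16908 - 21293 = -38201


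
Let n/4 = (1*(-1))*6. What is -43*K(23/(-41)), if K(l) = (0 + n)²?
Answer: -24768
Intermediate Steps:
n = -24 (n = 4*((1*(-1))*6) = 4*(-1*6) = 4*(-6) = -24)
K(l) = 576 (K(l) = (0 - 24)² = (-24)² = 576)
-43*K(23/(-41)) = -43*576 = -24768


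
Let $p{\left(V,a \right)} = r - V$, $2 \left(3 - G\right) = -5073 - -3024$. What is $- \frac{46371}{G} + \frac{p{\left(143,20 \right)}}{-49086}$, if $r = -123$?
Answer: $- \frac{758631197}{16811955} \approx -45.125$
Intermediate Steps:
$G = \frac{2055}{2}$ ($G = 3 - \frac{-5073 - -3024}{2} = 3 - \frac{-5073 + 3024}{2} = 3 - - \frac{2049}{2} = 3 + \frac{2049}{2} = \frac{2055}{2} \approx 1027.5$)
$p{\left(V,a \right)} = -123 - V$
$- \frac{46371}{G} + \frac{p{\left(143,20 \right)}}{-49086} = - \frac{46371}{\frac{2055}{2}} + \frac{-123 - 143}{-49086} = \left(-46371\right) \frac{2}{2055} + \left(-123 - 143\right) \left(- \frac{1}{49086}\right) = - \frac{30914}{685} - - \frac{133}{24543} = - \frac{30914}{685} + \frac{133}{24543} = - \frac{758631197}{16811955}$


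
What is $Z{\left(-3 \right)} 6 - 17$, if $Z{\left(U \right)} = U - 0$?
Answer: $-35$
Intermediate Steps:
$Z{\left(U \right)} = U$ ($Z{\left(U \right)} = U + 0 = U$)
$Z{\left(-3 \right)} 6 - 17 = \left(-3\right) 6 - 17 = -18 - 17 = -35$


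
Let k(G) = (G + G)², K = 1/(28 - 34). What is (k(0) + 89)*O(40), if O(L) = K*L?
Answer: -1780/3 ≈ -593.33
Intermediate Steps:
K = -⅙ (K = 1/(-6) = -⅙ ≈ -0.16667)
k(G) = 4*G² (k(G) = (2*G)² = 4*G²)
O(L) = -L/6
(k(0) + 89)*O(40) = (4*0² + 89)*(-⅙*40) = (4*0 + 89)*(-20/3) = (0 + 89)*(-20/3) = 89*(-20/3) = -1780/3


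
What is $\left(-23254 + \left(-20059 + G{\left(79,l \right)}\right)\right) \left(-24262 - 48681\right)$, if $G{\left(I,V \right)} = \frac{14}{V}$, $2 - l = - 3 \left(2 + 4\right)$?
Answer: $\frac{31593290989}{10} \approx 3.1593 \cdot 10^{9}$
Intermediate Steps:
$l = 20$ ($l = 2 - - 3 \left(2 + 4\right) = 2 - \left(-3\right) 6 = 2 - -18 = 2 + 18 = 20$)
$\left(-23254 + \left(-20059 + G{\left(79,l \right)}\right)\right) \left(-24262 - 48681\right) = \left(-23254 - \left(20059 - \frac{14}{20}\right)\right) \left(-24262 - 48681\right) = \left(-23254 + \left(-20059 + 14 \cdot \frac{1}{20}\right)\right) \left(-72943\right) = \left(-23254 + \left(-20059 + \frac{7}{10}\right)\right) \left(-72943\right) = \left(-23254 - \frac{200583}{10}\right) \left(-72943\right) = \left(- \frac{433123}{10}\right) \left(-72943\right) = \frac{31593290989}{10}$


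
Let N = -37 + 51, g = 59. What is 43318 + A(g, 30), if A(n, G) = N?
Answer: 43332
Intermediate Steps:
N = 14
A(n, G) = 14
43318 + A(g, 30) = 43318 + 14 = 43332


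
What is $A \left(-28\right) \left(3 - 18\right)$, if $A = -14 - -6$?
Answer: $-3360$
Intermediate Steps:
$A = -8$ ($A = -14 + 6 = -8$)
$A \left(-28\right) \left(3 - 18\right) = \left(-8\right) \left(-28\right) \left(3 - 18\right) = 224 \left(3 - 18\right) = 224 \left(-15\right) = -3360$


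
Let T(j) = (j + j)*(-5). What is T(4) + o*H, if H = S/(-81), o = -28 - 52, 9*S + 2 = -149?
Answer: -41240/729 ≈ -56.571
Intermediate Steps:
S = -151/9 (S = -2/9 + (⅑)*(-149) = -2/9 - 149/9 = -151/9 ≈ -16.778)
T(j) = -10*j (T(j) = (2*j)*(-5) = -10*j)
o = -80
H = 151/729 (H = -151/9/(-81) = -151/9*(-1/81) = 151/729 ≈ 0.20713)
T(4) + o*H = -10*4 - 80*151/729 = -40 - 12080/729 = -41240/729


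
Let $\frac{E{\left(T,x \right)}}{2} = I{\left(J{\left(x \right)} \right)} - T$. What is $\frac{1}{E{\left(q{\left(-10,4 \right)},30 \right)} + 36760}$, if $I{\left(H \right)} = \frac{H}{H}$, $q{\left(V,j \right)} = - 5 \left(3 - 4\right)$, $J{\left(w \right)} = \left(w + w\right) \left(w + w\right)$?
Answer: $\frac{1}{36752} \approx 2.7209 \cdot 10^{-5}$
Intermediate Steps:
$J{\left(w \right)} = 4 w^{2}$ ($J{\left(w \right)} = 2 w 2 w = 4 w^{2}$)
$q{\left(V,j \right)} = 5$ ($q{\left(V,j \right)} = \left(-5\right) \left(-1\right) = 5$)
$I{\left(H \right)} = 1$
$E{\left(T,x \right)} = 2 - 2 T$ ($E{\left(T,x \right)} = 2 \left(1 - T\right) = 2 - 2 T$)
$\frac{1}{E{\left(q{\left(-10,4 \right)},30 \right)} + 36760} = \frac{1}{\left(2 - 10\right) + 36760} = \frac{1}{-8 + 36760} = \frac{1}{36752}$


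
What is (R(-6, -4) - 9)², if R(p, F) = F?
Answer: 169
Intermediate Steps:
(R(-6, -4) - 9)² = (-4 - 9)² = (-13)² = 169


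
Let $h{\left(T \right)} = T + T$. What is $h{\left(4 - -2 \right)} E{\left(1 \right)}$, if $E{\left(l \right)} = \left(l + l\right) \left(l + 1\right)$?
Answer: $48$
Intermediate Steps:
$h{\left(T \right)} = 2 T$
$E{\left(l \right)} = 2 l \left(1 + l\right)$
$h{\left(4 - -2 \right)} E{\left(1 \right)} = 2 \left(4 - -2\right) 2 \cdot 1 \left(1 + 1\right) = 2 \left(4 + 2\right) 2 \cdot 1 \cdot 2 = 2 \cdot 6 \cdot 4 = 12 \cdot 4 = 48$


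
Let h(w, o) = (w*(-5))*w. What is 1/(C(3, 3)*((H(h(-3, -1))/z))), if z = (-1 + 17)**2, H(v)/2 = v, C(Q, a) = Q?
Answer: -128/135 ≈ -0.94815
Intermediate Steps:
h(w, o) = -5*w**2 (h(w, o) = (-5*w)*w = -5*w**2)
H(v) = 2*v
z = 256 (z = 16**2 = 256)
1/(C(3, 3)*((H(h(-3, -1))/z))) = 1/(3*(((2*(-5*(-3)**2))/256))) = 1/(3*(((2*(-5*9))*(1/256)))) = 1/(3*(((2*(-45))*(1/256)))) = 1/(3*((-90*1/256))) = 1/(3*(-45/128)) = (1/3)*(-128/45) = -128/135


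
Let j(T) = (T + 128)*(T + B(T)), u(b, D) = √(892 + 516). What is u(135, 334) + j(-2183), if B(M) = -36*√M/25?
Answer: 4486065 + 8*√22 + 14796*I*√2183/5 ≈ 4.4861e+6 + 1.3826e+5*I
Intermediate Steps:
B(M) = -36*√M/25 (B(M) = -36*√M*(1/25) = -36*√M/25)
u(b, D) = 8*√22 (u(b, D) = √1408 = 8*√22)
j(T) = (128 + T)*(T - 36*√T/25) (j(T) = (T + 128)*(T - 36*√T/25) = (128 + T)*(T - 36*√T/25))
u(135, 334) + j(-2183) = 8*√22 + ((-2183)² + 128*(-2183) - 4608*I*√2183/25 - (-78588)*I*√2183/25) = 8*√22 + (4765489 - 279424 - 4608*I*√2183/25 - (-78588)*I*√2183/25) = 8*√22 + (4765489 - 279424 - 4608*I*√2183/25 + 78588*I*√2183/25) = 8*√22 + (4486065 + 14796*I*√2183/5) = 4486065 + 8*√22 + 14796*I*√2183/5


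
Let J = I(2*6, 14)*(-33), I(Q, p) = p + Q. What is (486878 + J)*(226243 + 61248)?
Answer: 139726375820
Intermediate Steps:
I(Q, p) = Q + p
J = -858 (J = (2*6 + 14)*(-33) = (12 + 14)*(-33) = 26*(-33) = -858)
(486878 + J)*(226243 + 61248) = (486878 - 858)*(226243 + 61248) = 486020*287491 = 139726375820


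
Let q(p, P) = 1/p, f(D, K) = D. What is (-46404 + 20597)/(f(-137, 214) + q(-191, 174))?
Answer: 4929137/26168 ≈ 188.36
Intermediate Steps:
(-46404 + 20597)/(f(-137, 214) + q(-191, 174)) = (-46404 + 20597)/(-137 + 1/(-191)) = -25807/(-137 - 1/191) = -25807/(-26168/191) = -25807*(-191/26168) = 4929137/26168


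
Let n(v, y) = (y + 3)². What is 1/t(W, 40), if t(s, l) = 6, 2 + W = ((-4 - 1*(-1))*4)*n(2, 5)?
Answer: ⅙ ≈ 0.16667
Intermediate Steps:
n(v, y) = (3 + y)²
W = -770 (W = -2 + ((-4 - 1*(-1))*4)*(3 + 5)² = -2 + ((-4 + 1)*4)*8² = -2 - 3*4*64 = -2 - 12*64 = -2 - 768 = -770)
1/t(W, 40) = 1/6 = ⅙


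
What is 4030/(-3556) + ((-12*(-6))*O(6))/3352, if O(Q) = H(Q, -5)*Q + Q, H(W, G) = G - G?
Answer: -748273/744982 ≈ -1.0044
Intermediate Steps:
H(W, G) = 0
O(Q) = Q (O(Q) = 0*Q + Q = 0 + Q = Q)
4030/(-3556) + ((-12*(-6))*O(6))/3352 = 4030/(-3556) + (-12*(-6)*6)/3352 = 4030*(-1/3556) + (72*6)*(1/3352) = -2015/1778 + 432*(1/3352) = -2015/1778 + 54/419 = -748273/744982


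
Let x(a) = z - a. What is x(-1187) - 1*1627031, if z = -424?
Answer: -1626268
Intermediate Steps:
x(a) = -424 - a
x(-1187) - 1*1627031 = (-424 - 1*(-1187)) - 1*1627031 = (-424 + 1187) - 1627031 = 763 - 1627031 = -1626268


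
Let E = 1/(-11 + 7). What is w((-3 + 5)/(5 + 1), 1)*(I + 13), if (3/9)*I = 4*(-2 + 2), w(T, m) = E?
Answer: -13/4 ≈ -3.2500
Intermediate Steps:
E = -¼ (E = 1/(-4) = -¼ ≈ -0.25000)
w(T, m) = -¼
I = 0 (I = 3*(4*(-2 + 2)) = 3*(4*0) = 3*0 = 0)
w((-3 + 5)/(5 + 1), 1)*(I + 13) = -(0 + 13)/4 = -¼*13 = -13/4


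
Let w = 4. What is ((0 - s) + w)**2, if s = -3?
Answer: 49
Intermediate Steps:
((0 - s) + w)**2 = ((0 - 1*(-3)) + 4)**2 = ((0 + 3) + 4)**2 = (3 + 4)**2 = 7**2 = 49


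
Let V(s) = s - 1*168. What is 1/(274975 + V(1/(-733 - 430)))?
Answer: 1163/319600540 ≈ 3.6389e-6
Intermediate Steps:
V(s) = -168 + s (V(s) = s - 168 = -168 + s)
1/(274975 + V(1/(-733 - 430))) = 1/(274975 + (-168 + 1/(-733 - 430))) = 1/(274975 + (-168 + 1/(-1163))) = 1/(274975 + (-168 - 1/1163)) = 1/(274975 - 195385/1163) = 1/(319600540/1163) = 1163/319600540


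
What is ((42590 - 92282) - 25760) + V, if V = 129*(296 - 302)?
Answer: -76226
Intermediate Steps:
V = -774 (V = 129*(-6) = -774)
((42590 - 92282) - 25760) + V = ((42590 - 92282) - 25760) - 774 = (-49692 - 25760) - 774 = -75452 - 774 = -76226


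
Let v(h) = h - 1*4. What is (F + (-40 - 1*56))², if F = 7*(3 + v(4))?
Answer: 5625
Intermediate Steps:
v(h) = -4 + h (v(h) = h - 4 = -4 + h)
F = 21 (F = 7*(3 + (-4 + 4)) = 7*(3 + 0) = 7*3 = 21)
(F + (-40 - 1*56))² = (21 + (-40 - 1*56))² = (21 + (-40 - 56))² = (21 - 96)² = (-75)² = 5625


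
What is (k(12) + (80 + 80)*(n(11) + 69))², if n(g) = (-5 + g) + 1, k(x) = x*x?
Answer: 151388416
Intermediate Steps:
k(x) = x²
n(g) = -4 + g
(k(12) + (80 + 80)*(n(11) + 69))² = (12² + (80 + 80)*((-4 + 11) + 69))² = (144 + 160*(7 + 69))² = (144 + 160*76)² = (144 + 12160)² = 12304² = 151388416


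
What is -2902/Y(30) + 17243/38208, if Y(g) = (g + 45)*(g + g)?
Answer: -2773843/14328000 ≈ -0.19360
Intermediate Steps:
Y(g) = 2*g*(45 + g) (Y(g) = (45 + g)*(2*g) = 2*g*(45 + g))
-2902/Y(30) + 17243/38208 = -2902*1/(60*(45 + 30)) + 17243/38208 = -2902/(2*30*75) + 17243*(1/38208) = -2902/4500 + 17243/38208 = -2902*1/4500 + 17243/38208 = -1451/2250 + 17243/38208 = -2773843/14328000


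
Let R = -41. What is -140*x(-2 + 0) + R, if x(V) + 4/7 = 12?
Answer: -1641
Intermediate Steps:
x(V) = 80/7 (x(V) = -4/7 + 12 = 80/7)
-140*x(-2 + 0) + R = -140*80/7 - 41 = -1600 - 41 = -1641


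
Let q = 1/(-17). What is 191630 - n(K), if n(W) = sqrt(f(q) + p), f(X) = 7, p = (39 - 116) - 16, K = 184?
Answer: 191630 - I*sqrt(86) ≈ 1.9163e+5 - 9.2736*I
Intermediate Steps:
p = -93 (p = -77 - 16 = -93)
q = -1/17 ≈ -0.058824
n(W) = I*sqrt(86) (n(W) = sqrt(7 - 93) = sqrt(-86) = I*sqrt(86))
191630 - n(K) = 191630 - I*sqrt(86)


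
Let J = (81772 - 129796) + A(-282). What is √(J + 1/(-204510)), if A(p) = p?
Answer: I*√2020366573075110/204510 ≈ 219.79*I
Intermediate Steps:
J = -48306 (J = (81772 - 129796) - 282 = -48024 - 282 = -48306)
√(J + 1/(-204510)) = √(-48306 + 1/(-204510)) = √(-48306 - 1/204510) = √(-9879060061/204510) = I*√2020366573075110/204510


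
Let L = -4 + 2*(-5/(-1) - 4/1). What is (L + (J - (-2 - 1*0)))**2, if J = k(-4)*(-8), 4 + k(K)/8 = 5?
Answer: 4096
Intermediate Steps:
k(K) = 8 (k(K) = -32 + 8*5 = -32 + 40 = 8)
J = -64 (J = 8*(-8) = -64)
L = -2 (L = -4 + 2*(-5*(-1) - 4*1) = -4 + 2*(5 - 4) = -4 + 2*1 = -4 + 2 = -2)
(L + (J - (-2 - 1*0)))**2 = (-2 + (-64 - (-2 - 1*0)))**2 = (-2 + (-64 - (-2 + 0)))**2 = (-2 + (-64 - 1*(-2)))**2 = (-2 + (-64 + 2))**2 = (-2 - 62)**2 = (-64)**2 = 4096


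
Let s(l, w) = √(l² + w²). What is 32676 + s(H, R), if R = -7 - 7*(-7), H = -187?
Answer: 32676 + √36733 ≈ 32868.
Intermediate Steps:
R = 42 (R = -7 + 49 = 42)
32676 + s(H, R) = 32676 + √((-187)² + 42²) = 32676 + √(34969 + 1764) = 32676 + √36733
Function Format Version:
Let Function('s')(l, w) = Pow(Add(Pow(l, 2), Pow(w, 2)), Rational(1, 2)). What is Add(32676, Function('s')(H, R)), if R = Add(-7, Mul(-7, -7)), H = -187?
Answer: Add(32676, Pow(36733, Rational(1, 2))) ≈ 32868.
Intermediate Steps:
R = 42 (R = Add(-7, 49) = 42)
Add(32676, Function('s')(H, R)) = Add(32676, Pow(Add(Pow(-187, 2), Pow(42, 2)), Rational(1, 2))) = Add(32676, Pow(Add(34969, 1764), Rational(1, 2))) = Add(32676, Pow(36733, Rational(1, 2)))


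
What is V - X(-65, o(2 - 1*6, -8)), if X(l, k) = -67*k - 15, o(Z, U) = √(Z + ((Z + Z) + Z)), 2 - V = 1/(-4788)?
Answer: 81397/4788 + 268*I ≈ 17.0 + 268.0*I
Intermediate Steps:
V = 9577/4788 (V = 2 - 1/(-4788) = 2 - 1*(-1/4788) = 2 + 1/4788 = 9577/4788 ≈ 2.0002)
o(Z, U) = 2*√Z (o(Z, U) = √(Z + (2*Z + Z)) = √(Z + 3*Z) = √(4*Z) = 2*√Z)
X(l, k) = -15 - 67*k
V - X(-65, o(2 - 1*6, -8)) = 9577/4788 - (-15 - 134*√(2 - 1*6)) = 9577/4788 - (-15 - 134*√(2 - 6)) = 9577/4788 - (-15 - 134*√(-4)) = 9577/4788 - (-15 - 134*2*I) = 9577/4788 - (-15 - 268*I) = 9577/4788 + (15 + 268*I) = 81397/4788 + 268*I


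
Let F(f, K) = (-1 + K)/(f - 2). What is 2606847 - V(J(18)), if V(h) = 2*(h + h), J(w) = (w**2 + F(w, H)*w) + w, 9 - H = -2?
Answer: 2605434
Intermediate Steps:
H = 11 (H = 9 - 1*(-2) = 9 + 2 = 11)
F(f, K) = (-1 + K)/(-2 + f)
J(w) = w + w**2 + 10*w/(-2 + w) (J(w) = (w**2 + ((-1 + 11)/(-2 + w))*w) + w = (w**2 + (10/(-2 + w))*w) + w = (w**2 + 10*w/(-2 + w)) + w = w + w**2 + 10*w/(-2 + w))
V(h) = 4*h (V(h) = 2*(2*h) = 4*h)
2606847 - V(J(18)) = 2606847 - 4*18*(8 + 18**2 - 1*18)/(-2 + 18) = 2606847 - 4*18*(8 + 324 - 18)/16 = 2606847 - 4*18*(1/16)*314 = 2606847 - 4*1413/4 = 2606847 - 1*1413 = 2606847 - 1413 = 2605434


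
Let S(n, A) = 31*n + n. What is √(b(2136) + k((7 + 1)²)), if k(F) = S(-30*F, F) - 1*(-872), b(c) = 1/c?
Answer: I*√69085313898/1068 ≈ 246.11*I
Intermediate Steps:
S(n, A) = 32*n
k(F) = 872 - 960*F (k(F) = 32*(-30*F) - 1*(-872) = -960*F + 872 = 872 - 960*F)
√(b(2136) + k((7 + 1)²)) = √(1/2136 + (872 - 960*(7 + 1)²)) = √(1/2136 + (872 - 960*8²)) = √(1/2136 + (872 - 960*64)) = √(1/2136 + (872 - 61440)) = √(1/2136 - 60568) = √(-129373247/2136) = I*√69085313898/1068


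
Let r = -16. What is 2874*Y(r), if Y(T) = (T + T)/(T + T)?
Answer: 2874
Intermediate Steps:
Y(T) = 1 (Y(T) = (2*T)/((2*T)) = (2*T)*(1/(2*T)) = 1)
2874*Y(r) = 2874*1 = 2874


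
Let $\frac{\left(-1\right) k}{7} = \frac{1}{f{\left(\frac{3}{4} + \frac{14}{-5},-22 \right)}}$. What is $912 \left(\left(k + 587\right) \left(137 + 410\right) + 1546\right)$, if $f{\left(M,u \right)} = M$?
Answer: $\frac{12133808880}{41} \approx 2.9595 \cdot 10^{8}$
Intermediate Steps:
$k = \frac{140}{41}$ ($k = - \frac{7}{\frac{3}{4} + \frac{14}{-5}} = - \frac{7}{3 \cdot \frac{1}{4} + 14 \left(- \frac{1}{5}\right)} = - \frac{7}{\frac{3}{4} - \frac{14}{5}} = - \frac{7}{- \frac{41}{20}} = \left(-7\right) \left(- \frac{20}{41}\right) = \frac{140}{41} \approx 3.4146$)
$912 \left(\left(k + 587\right) \left(137 + 410\right) + 1546\right) = 912 \left(\left(\frac{140}{41} + 587\right) \left(137 + 410\right) + 1546\right) = 912 \left(\frac{24207}{41} \cdot 547 + 1546\right) = 912 \left(\frac{13241229}{41} + 1546\right) = 912 \cdot \frac{13304615}{41} = \frac{12133808880}{41}$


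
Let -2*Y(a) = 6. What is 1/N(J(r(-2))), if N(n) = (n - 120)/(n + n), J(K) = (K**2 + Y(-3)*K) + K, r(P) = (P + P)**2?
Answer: 56/13 ≈ 4.3077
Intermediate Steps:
Y(a) = -3 (Y(a) = -1/2*6 = -3)
r(P) = 4*P**2 (r(P) = (2*P)**2 = 4*P**2)
J(K) = K**2 - 2*K (J(K) = (K**2 - 3*K) + K = K**2 - 2*K)
N(n) = (-120 + n)/(2*n) (N(n) = (-120 + n)/((2*n)) = (-120 + n)*(1/(2*n)) = (-120 + n)/(2*n))
1/N(J(r(-2))) = 1/((-120 + (4*(-2)**2)*(-2 + 4*(-2)**2))/(2*(((4*(-2)**2)*(-2 + 4*(-2)**2))))) = 1/((-120 + (4*4)*(-2 + 4*4))/(2*(((4*4)*(-2 + 4*4))))) = 1/((-120 + 16*(-2 + 16))/(2*((16*(-2 + 16))))) = 1/((-120 + 16*14)/(2*((16*14)))) = 1/((1/2)*(-120 + 224)/224) = 1/((1/2)*(1/224)*104) = 1/(13/56) = 56/13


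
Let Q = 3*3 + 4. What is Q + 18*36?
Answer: 661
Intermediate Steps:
Q = 13 (Q = 9 + 4 = 13)
Q + 18*36 = 13 + 18*36 = 13 + 648 = 661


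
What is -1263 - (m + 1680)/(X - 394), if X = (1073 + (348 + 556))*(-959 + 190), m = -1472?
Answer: -1920652733/1520707 ≈ -1263.0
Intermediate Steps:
X = -1520313 (X = (1073 + 904)*(-769) = 1977*(-769) = -1520313)
-1263 - (m + 1680)/(X - 394) = -1263 - (-1472 + 1680)/(-1520313 - 394) = -1263 - 208/(-1520707) = -1263 - 208*(-1)/1520707 = -1263 - 1*(-208/1520707) = -1263 + 208/1520707 = -1920652733/1520707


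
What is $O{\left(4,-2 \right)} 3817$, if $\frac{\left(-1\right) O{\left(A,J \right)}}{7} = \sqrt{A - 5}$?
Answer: $- 26719 i \approx - 26719.0 i$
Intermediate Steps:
$O{\left(A,J \right)} = - 7 \sqrt{-5 + A}$ ($O{\left(A,J \right)} = - 7 \sqrt{A - 5} = - 7 \sqrt{-5 + A}$)
$O{\left(4,-2 \right)} 3817 = - 7 \sqrt{-5 + 4} \cdot 3817 = - 7 \sqrt{-1} \cdot 3817 = - 7 i 3817 = - 26719 i$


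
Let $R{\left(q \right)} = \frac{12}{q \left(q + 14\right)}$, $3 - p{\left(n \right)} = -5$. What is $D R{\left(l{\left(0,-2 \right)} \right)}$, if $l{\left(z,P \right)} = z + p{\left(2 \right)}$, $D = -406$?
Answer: $- \frac{609}{22} \approx -27.682$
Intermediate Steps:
$p{\left(n \right)} = 8$ ($p{\left(n \right)} = 3 - -5 = 3 + 5 = 8$)
$l{\left(z,P \right)} = 8 + z$ ($l{\left(z,P \right)} = z + 8 = 8 + z$)
$R{\left(q \right)} = \frac{12}{q \left(14 + q\right)}$
$D R{\left(l{\left(0,-2 \right)} \right)} = - 406 \frac{12}{\left(8 + 0\right) \left(14 + \left(8 + 0\right)\right)} = - 406 \frac{12}{8 \left(14 + 8\right)} = - 406 \cdot 12 \cdot \frac{1}{8} \cdot \frac{1}{22} = \left(-406\right) \frac{3}{44} = - \frac{609}{22}$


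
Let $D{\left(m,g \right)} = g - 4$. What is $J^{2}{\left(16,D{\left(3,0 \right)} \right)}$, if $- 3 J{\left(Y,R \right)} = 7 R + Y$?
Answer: $16$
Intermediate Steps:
$D{\left(m,g \right)} = -4 + g$
$J{\left(Y,R \right)} = - \frac{7 R}{3} - \frac{Y}{3}$ ($J{\left(Y,R \right)} = - \frac{7 R + Y}{3} = - \frac{Y + 7 R}{3} = - \frac{7 R}{3} - \frac{Y}{3}$)
$J^{2}{\left(16,D{\left(3,0 \right)} \right)} = \left(- \frac{7 \left(-4 + 0\right)}{3} - \frac{16}{3}\right)^{2} = \left(\left(- \frac{7}{3}\right) \left(-4\right) - \frac{16}{3}\right)^{2} = \left(\frac{28}{3} - \frac{16}{3}\right)^{2} = 4^{2} = 16$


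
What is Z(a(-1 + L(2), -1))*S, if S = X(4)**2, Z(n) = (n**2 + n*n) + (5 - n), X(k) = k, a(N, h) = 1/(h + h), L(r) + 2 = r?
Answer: 96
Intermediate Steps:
L(r) = -2 + r
a(N, h) = 1/(2*h)
Z(n) = 5 - n + 2*n**2 (Z(n) = (n**2 + n**2) + (5 - n) = 2*n**2 + (5 - n) = 5 - n + 2*n**2)
S = 16 (S = 4**2 = 16)
Z(a(-1 + L(2), -1))*S = (5 - 1/(2*(-1)) + 2*((1/2)/(-1))**2)*16 = (5 - (-1)/2 + 2*((1/2)*(-1))**2)*16 = (5 - 1*(-1/2) + 2*(-1/2)**2)*16 = (5 + 1/2 + 2*(1/4))*16 = (5 + 1/2 + 1/2)*16 = 6*16 = 96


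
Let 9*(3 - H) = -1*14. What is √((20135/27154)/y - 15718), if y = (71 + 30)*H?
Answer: I*√198735443462755102018/112444714 ≈ 125.37*I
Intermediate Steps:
H = 41/9 (H = 3 - (-1)*14/9 = 3 - ⅑*(-14) = 3 + 14/9 = 41/9 ≈ 4.5556)
y = 4141/9 (y = (71 + 30)*(41/9) = 101*(41/9) = 4141/9 ≈ 460.11)
√((20135/27154)/y - 15718) = √((20135/27154)/(4141/9) - 15718) = √((20135*(1/27154))*(9/4141) - 15718) = √((20135/27154)*(9/4141) - 15718) = √(181215/112444714 - 15718) = √(-1767405833437/112444714) = I*√198735443462755102018/112444714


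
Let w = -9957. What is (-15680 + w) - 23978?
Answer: -49615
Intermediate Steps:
(-15680 + w) - 23978 = (-15680 - 9957) - 23978 = -25637 - 23978 = -49615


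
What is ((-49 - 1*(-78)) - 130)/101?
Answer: -1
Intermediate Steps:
((-49 - 1*(-78)) - 130)/101 = ((-49 + 78) - 130)*(1/101) = (29 - 130)*(1/101) = -101*1/101 = -1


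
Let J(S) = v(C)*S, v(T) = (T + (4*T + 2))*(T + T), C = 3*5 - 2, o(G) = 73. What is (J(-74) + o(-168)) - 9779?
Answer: -138614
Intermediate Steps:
C = 13 (C = 15 - 2 = 13)
v(T) = 2*T*(2 + 5*T) (v(T) = (T + (2 + 4*T))*(2*T) = (2 + 5*T)*(2*T) = 2*T*(2 + 5*T))
J(S) = 1742*S (J(S) = (2*13*(2 + 5*13))*S = (2*13*(2 + 65))*S = (2*13*67)*S = 1742*S)
(J(-74) + o(-168)) - 9779 = (1742*(-74) + 73) - 9779 = (-128908 + 73) - 9779 = -128835 - 9779 = -138614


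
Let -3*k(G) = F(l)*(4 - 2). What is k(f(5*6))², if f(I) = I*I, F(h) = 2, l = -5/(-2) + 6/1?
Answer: 16/9 ≈ 1.7778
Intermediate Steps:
l = 17/2 (l = -5*(-½) + 6*1 = 5/2 + 6 = 17/2 ≈ 8.5000)
f(I) = I²
k(G) = -4/3 (k(G) = -2*(4 - 2)/3 = -2*2/3 = -⅓*4 = -4/3)
k(f(5*6))² = (-4/3)² = 16/9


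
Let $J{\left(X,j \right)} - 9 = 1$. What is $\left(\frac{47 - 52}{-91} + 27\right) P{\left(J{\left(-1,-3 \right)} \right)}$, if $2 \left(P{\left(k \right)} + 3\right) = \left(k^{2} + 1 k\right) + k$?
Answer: $\frac{140334}{91} \approx 1542.1$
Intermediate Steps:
$J{\left(X,j \right)} = 10$ ($J{\left(X,j \right)} = 9 + 1 = 10$)
$P{\left(k \right)} = -3 + k + \frac{k^{2}}{2}$ ($P{\left(k \right)} = -3 + \frac{\left(k^{2} + 1 k\right) + k}{2} = -3 + \frac{\left(k^{2} + k\right) + k}{2} = -3 + \frac{\left(k + k^{2}\right) + k}{2} = -3 + \frac{k^{2} + 2 k}{2} = -3 + \left(k + \frac{k^{2}}{2}\right) = -3 + k + \frac{k^{2}}{2}$)
$\left(\frac{47 - 52}{-91} + 27\right) P{\left(J{\left(-1,-3 \right)} \right)} = \left(\frac{47 - 52}{-91} + 27\right) \left(-3 + 10 + \frac{10^{2}}{2}\right) = \left(\left(47 - 52\right) \left(- \frac{1}{91}\right) + 27\right) \left(-3 + 10 + \frac{1}{2} \cdot 100\right) = \left(\left(-5\right) \left(- \frac{1}{91}\right) + 27\right) \left(-3 + 10 + 50\right) = \left(\frac{5}{91} + 27\right) 57 = \frac{2462}{91} \cdot 57 = \frac{140334}{91}$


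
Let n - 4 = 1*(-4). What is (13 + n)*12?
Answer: 156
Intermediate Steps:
n = 0 (n = 4 + 1*(-4) = 4 - 4 = 0)
(13 + n)*12 = (13 + 0)*12 = 13*12 = 156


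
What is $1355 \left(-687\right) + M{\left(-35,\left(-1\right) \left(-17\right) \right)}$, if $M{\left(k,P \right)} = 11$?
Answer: $-930874$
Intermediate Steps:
$1355 \left(-687\right) + M{\left(-35,\left(-1\right) \left(-17\right) \right)} = 1355 \left(-687\right) + 11 = -930885 + 11 = -930874$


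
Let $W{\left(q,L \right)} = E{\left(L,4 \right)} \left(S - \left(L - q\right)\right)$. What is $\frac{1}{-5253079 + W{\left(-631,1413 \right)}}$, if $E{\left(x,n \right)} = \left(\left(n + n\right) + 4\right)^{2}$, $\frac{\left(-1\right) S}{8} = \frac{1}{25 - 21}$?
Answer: $- \frac{1}{5547703} \approx -1.8025 \cdot 10^{-7}$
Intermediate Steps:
$S = -2$ ($S = - \frac{8}{25 - 21} = - \frac{8}{4} = \left(-8\right) \frac{1}{4} = -2$)
$E{\left(x,n \right)} = \left(4 + 2 n\right)^{2}$ ($E{\left(x,n \right)} = \left(2 n + 4\right)^{2} = \left(4 + 2 n\right)^{2}$)
$W{\left(q,L \right)} = -288 - 144 L + 144 q$ ($W{\left(q,L \right)} = 4 \left(2 + 4\right)^{2} \left(-2 - \left(L - q\right)\right) = 4 \cdot 6^{2} \left(-2 + q - L\right) = 4 \cdot 36 \left(-2 + q - L\right) = 144 \left(-2 + q - L\right) = -288 - 144 L + 144 q$)
$\frac{1}{-5253079 + W{\left(-631,1413 \right)}} = \frac{1}{-5253079 - 294624} = \frac{1}{-5547703} = - \frac{1}{5547703}$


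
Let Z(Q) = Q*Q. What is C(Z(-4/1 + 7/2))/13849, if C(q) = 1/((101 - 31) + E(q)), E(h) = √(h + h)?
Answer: 140/135706351 - √2/135706351 ≈ 1.0212e-6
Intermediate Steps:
Z(Q) = Q²
E(h) = √2*√h (E(h) = √(2*h) = √2*√h)
C(q) = 1/(70 + √2*√q) (C(q) = 1/((101 - 31) + √2*√q) = 1/(70 + √2*√q))
C(Z(-4/1 + 7/2))/13849 = 1/((70 + √2*√((-4/1 + 7/2)²))*13849) = (1/13849)/(70 + √2*√((-4*1 + 7*(½))²)) = (1/13849)/(70 + √2*√((-4 + 7/2)²)) = (1/13849)/(70 + √2*√((-½)²)) = (1/13849)/(70 + √2*√(¼)) = (1/13849)/(70 + √2*(½)) = (1/13849)/(70 + √2/2) = 1/(13849*(70 + √2/2))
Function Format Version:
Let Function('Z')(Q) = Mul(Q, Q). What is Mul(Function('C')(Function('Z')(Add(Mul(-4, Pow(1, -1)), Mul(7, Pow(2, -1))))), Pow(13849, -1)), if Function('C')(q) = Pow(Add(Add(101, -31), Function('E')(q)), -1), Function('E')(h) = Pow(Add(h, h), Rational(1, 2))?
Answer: Add(Rational(140, 135706351), Mul(Rational(-1, 135706351), Pow(2, Rational(1, 2)))) ≈ 1.0212e-6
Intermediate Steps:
Function('Z')(Q) = Pow(Q, 2)
Function('E')(h) = Mul(Pow(2, Rational(1, 2)), Pow(h, Rational(1, 2))) (Function('E')(h) = Pow(Mul(2, h), Rational(1, 2)) = Mul(Pow(2, Rational(1, 2)), Pow(h, Rational(1, 2))))
Function('C')(q) = Pow(Add(70, Mul(Pow(2, Rational(1, 2)), Pow(q, Rational(1, 2)))), -1) (Function('C')(q) = Pow(Add(Add(101, -31), Mul(Pow(2, Rational(1, 2)), Pow(q, Rational(1, 2)))), -1) = Pow(Add(70, Mul(Pow(2, Rational(1, 2)), Pow(q, Rational(1, 2)))), -1))
Mul(Function('C')(Function('Z')(Add(Mul(-4, Pow(1, -1)), Mul(7, Pow(2, -1))))), Pow(13849, -1)) = Mul(Pow(Add(70, Mul(Pow(2, Rational(1, 2)), Pow(Pow(Add(Mul(-4, Pow(1, -1)), Mul(7, Pow(2, -1))), 2), Rational(1, 2)))), -1), Pow(13849, -1)) = Mul(Pow(Add(70, Mul(Pow(2, Rational(1, 2)), Pow(Pow(Add(Mul(-4, 1), Mul(7, Rational(1, 2))), 2), Rational(1, 2)))), -1), Rational(1, 13849)) = Mul(Pow(Add(70, Mul(Pow(2, Rational(1, 2)), Pow(Pow(Add(-4, Rational(7, 2)), 2), Rational(1, 2)))), -1), Rational(1, 13849)) = Mul(Pow(Add(70, Mul(Pow(2, Rational(1, 2)), Pow(Pow(Rational(-1, 2), 2), Rational(1, 2)))), -1), Rational(1, 13849)) = Mul(Pow(Add(70, Mul(Pow(2, Rational(1, 2)), Pow(Rational(1, 4), Rational(1, 2)))), -1), Rational(1, 13849)) = Mul(Pow(Add(70, Mul(Pow(2, Rational(1, 2)), Rational(1, 2))), -1), Rational(1, 13849)) = Mul(Pow(Add(70, Mul(Rational(1, 2), Pow(2, Rational(1, 2)))), -1), Rational(1, 13849)) = Mul(Rational(1, 13849), Pow(Add(70, Mul(Rational(1, 2), Pow(2, Rational(1, 2)))), -1))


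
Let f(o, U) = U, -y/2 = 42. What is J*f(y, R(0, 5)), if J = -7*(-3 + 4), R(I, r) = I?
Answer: 0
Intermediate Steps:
y = -84 (y = -2*42 = -84)
J = -7 (J = -7*1 = -7)
J*f(y, R(0, 5)) = -7*0 = 0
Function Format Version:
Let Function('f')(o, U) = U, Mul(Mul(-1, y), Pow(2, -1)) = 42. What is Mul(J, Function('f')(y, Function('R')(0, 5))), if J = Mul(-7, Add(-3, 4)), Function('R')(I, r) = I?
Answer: 0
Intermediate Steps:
y = -84 (y = Mul(-2, 42) = -84)
J = -7 (J = Mul(-7, 1) = -7)
Mul(J, Function('f')(y, Function('R')(0, 5))) = Mul(-7, 0) = 0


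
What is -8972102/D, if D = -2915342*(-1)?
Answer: -4486051/1457671 ≈ -3.0775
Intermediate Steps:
D = 2915342
-8972102/D = -8972102/2915342 = -8972102*1/2915342 = -4486051/1457671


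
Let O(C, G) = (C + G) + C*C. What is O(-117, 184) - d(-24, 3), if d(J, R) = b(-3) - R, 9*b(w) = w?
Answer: 41278/3 ≈ 13759.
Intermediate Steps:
b(w) = w/9
d(J, R) = -⅓ - R (d(J, R) = (⅑)*(-3) - R = -⅓ - R)
O(C, G) = C + G + C² (O(C, G) = (C + G) + C² = C + G + C²)
O(-117, 184) - d(-24, 3) = (-117 + 184 + (-117)²) - (-⅓ - 1*3) = (-117 + 184 + 13689) - (-⅓ - 3) = 13756 - 1*(-10/3) = 13756 + 10/3 = 41278/3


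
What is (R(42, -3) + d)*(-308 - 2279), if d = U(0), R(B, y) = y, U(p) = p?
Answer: 7761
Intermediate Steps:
d = 0
(R(42, -3) + d)*(-308 - 2279) = (-3 + 0)*(-308 - 2279) = -3*(-2587) = 7761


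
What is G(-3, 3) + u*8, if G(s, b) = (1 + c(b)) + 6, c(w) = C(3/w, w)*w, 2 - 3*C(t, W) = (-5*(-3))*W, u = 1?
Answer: -28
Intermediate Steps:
C(t, W) = ⅔ - 5*W (C(t, W) = ⅔ - (-5*(-3))*W/3 = ⅔ - 5*W)
c(w) = w*(⅔ - 5*w) (c(w) = (⅔ - 5*w)*w = w*(⅔ - 5*w))
G(s, b) = 7 + b*(2 - 15*b)/3 (G(s, b) = (1 + b*(2 - 15*b)/3) + 6 = 7 + b*(2 - 15*b)/3)
G(-3, 3) + u*8 = (7 - ⅓*3*(-2 + 15*3)) + 1*8 = (7 - ⅓*3*(-2 + 45)) + 8 = (7 - ⅓*3*43) + 8 = (7 - 43) + 8 = -36 + 8 = -28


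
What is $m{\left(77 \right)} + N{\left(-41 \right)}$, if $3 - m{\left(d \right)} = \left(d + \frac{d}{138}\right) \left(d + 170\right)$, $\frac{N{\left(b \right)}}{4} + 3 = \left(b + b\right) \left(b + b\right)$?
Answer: $\frac{1066765}{138} \approx 7730.2$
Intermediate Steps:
$N{\left(b \right)} = -12 + 16 b^{2}$ ($N{\left(b \right)} = -12 + 4 \left(b + b\right) \left(b + b\right) = -12 + 4 \cdot 2 b 2 b = -12 + 4 \cdot 4 b^{2} = -12 + 16 b^{2}$)
$m{\left(d \right)} = 3 - \frac{139 d \left(170 + d\right)}{138}$ ($m{\left(d \right)} = 3 - \left(d + \frac{d}{138}\right) \left(d + 170\right) = 3 - \left(d + d \frac{1}{138}\right) \left(170 + d\right) = 3 - \left(d + \frac{d}{138}\right) \left(170 + d\right) = 3 - \frac{139 d}{138} \left(170 + d\right) = 3 - \frac{139 d \left(170 + d\right)}{138}$)
$m{\left(77 \right)} + N{\left(-41 \right)} = \left(3 - \frac{909755}{69} - \frac{139 \cdot 77^{2}}{138}\right) - \left(12 - 16 \left(-41\right)^{2}\right) = \left(3 - \frac{909755}{69} - \frac{824131}{138}\right) + \left(-12 + 16 \cdot 1681\right) = \left(3 - \frac{909755}{69} - \frac{824131}{138}\right) + \left(-12 + 26896\right) = - \frac{2643227}{138} + 26884 = \frac{1066765}{138}$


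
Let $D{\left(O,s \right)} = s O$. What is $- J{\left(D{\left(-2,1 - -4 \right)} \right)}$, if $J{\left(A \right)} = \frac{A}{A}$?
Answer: $-1$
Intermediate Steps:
$D{\left(O,s \right)} = O s$
$J{\left(A \right)} = 1$
$- J{\left(D{\left(-2,1 - -4 \right)} \right)} = \left(-1\right) 1 = -1$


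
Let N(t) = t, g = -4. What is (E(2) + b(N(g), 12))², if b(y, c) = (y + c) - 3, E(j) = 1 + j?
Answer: 64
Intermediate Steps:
b(y, c) = -3 + c + y (b(y, c) = (c + y) - 3 = -3 + c + y)
(E(2) + b(N(g), 12))² = ((1 + 2) + (-3 + 12 - 4))² = (3 + 5)² = 8² = 64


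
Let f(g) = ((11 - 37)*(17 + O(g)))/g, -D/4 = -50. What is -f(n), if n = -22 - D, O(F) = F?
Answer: 2665/111 ≈ 24.009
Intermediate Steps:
D = 200 (D = -4*(-50) = 200)
n = -222 (n = -22 - 1*200 = -22 - 200 = -222)
f(g) = (-442 - 26*g)/g (f(g) = ((11 - 37)*(17 + g))/g = (-26*(17 + g))/g = (-442 - 26*g)/g)
-f(n) = -(-26 - 442/(-222)) = -(-26 - 442*(-1/222)) = -(-26 + 221/111) = -1*(-2665/111) = 2665/111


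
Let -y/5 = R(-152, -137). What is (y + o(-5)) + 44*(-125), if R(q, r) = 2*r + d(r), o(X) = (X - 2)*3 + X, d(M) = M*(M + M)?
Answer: -191846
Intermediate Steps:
d(M) = 2*M² (d(M) = M*(2*M) = 2*M²)
o(X) = -6 + 4*X (o(X) = (-2 + X)*3 + X = (-6 + 3*X) + X = -6 + 4*X)
R(q, r) = 2*r + 2*r²
y = -186320 (y = -10*(-137)*(1 - 137) = -10*(-137)*(-136) = -5*37264 = -186320)
(y + o(-5)) + 44*(-125) = (-186320 + (-6 + 4*(-5))) + 44*(-125) = (-186320 + (-6 - 20)) - 5500 = (-186320 - 26) - 5500 = -186346 - 5500 = -191846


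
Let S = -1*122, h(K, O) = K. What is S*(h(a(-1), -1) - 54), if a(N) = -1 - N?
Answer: 6588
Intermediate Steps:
S = -122
S*(h(a(-1), -1) - 54) = -122*((-1 - 1*(-1)) - 54) = -122*((-1 + 1) - 54) = -122*(0 - 54) = -122*(-54) = 6588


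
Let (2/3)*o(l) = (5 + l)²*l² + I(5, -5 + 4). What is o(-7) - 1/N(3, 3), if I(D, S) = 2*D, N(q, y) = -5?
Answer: 1546/5 ≈ 309.20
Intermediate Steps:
o(l) = 15 + 3*l²*(5 + l)²/2 (o(l) = 3*((5 + l)²*l² + 2*5)/2 = 3*(l²*(5 + l)² + 10)/2 = 3*(10 + l²*(5 + l)²)/2 = 15 + 3*l²*(5 + l)²/2)
o(-7) - 1/N(3, 3) = (15 + (3/2)*(-7)²*(5 - 7)²) - 1/(-5) = (15 + (3/2)*49*(-2)²) - 1*(-⅕) = (15 + (3/2)*49*4) + ⅕ = (15 + 294) + ⅕ = 309 + ⅕ = 1546/5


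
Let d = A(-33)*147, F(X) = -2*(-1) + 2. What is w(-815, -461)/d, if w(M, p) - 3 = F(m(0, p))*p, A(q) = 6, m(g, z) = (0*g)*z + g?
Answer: -263/126 ≈ -2.0873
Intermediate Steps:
m(g, z) = g (m(g, z) = 0*z + g = 0 + g = g)
F(X) = 4 (F(X) = 2 + 2 = 4)
d = 882 (d = 6*147 = 882)
w(M, p) = 3 + 4*p
w(-815, -461)/d = (3 + 4*(-461))/882 = (3 - 1844)*(1/882) = -1841*1/882 = -263/126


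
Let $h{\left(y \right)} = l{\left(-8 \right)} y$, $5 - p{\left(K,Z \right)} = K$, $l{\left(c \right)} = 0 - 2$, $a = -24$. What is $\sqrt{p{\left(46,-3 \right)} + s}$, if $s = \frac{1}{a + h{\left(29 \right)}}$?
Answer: $\frac{i \sqrt{275766}}{82} \approx 6.4041 i$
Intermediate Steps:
$l{\left(c \right)} = -2$ ($l{\left(c \right)} = 0 - 2 = -2$)
$p{\left(K,Z \right)} = 5 - K$
$h{\left(y \right)} = - 2 y$
$s = - \frac{1}{82}$ ($s = \frac{1}{-24 - 58} = \frac{1}{-82} = - \frac{1}{82} \approx -0.012195$)
$\sqrt{p{\left(46,-3 \right)} + s} = \sqrt{\left(5 - 46\right) - \frac{1}{82}} = \sqrt{-41 - \frac{1}{82}} = \sqrt{- \frac{3363}{82}} = \frac{i \sqrt{275766}}{82}$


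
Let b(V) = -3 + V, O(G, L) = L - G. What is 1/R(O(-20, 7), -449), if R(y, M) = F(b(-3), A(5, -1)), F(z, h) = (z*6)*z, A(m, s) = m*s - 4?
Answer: 1/216 ≈ 0.0046296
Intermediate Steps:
A(m, s) = -4 + m*s
F(z, h) = 6*z² (F(z, h) = (6*z)*z = 6*z²)
R(y, M) = 216 (R(y, M) = 6*(-3 - 3)² = 6*(-6)² = 6*36 = 216)
1/R(O(-20, 7), -449) = 1/216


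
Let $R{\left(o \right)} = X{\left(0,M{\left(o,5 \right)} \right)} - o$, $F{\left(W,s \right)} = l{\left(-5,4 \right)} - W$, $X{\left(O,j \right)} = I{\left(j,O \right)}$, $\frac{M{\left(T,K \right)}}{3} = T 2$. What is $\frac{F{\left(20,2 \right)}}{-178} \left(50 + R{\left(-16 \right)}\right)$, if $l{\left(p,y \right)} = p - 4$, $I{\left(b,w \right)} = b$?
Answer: $- \frac{435}{89} \approx -4.8876$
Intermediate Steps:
$l{\left(p,y \right)} = -4 + p$
$M{\left(T,K \right)} = 6 T$ ($M{\left(T,K \right)} = 3 T 2 = 3 \cdot 2 T = 6 T$)
$X{\left(O,j \right)} = j$
$F{\left(W,s \right)} = -9 - W$ ($F{\left(W,s \right)} = \left(-4 - 5\right) - W = -9 - W$)
$R{\left(o \right)} = 5 o$ ($R{\left(o \right)} = 6 o - o = 5 o$)
$\frac{F{\left(20,2 \right)}}{-178} \left(50 + R{\left(-16 \right)}\right) = \frac{-9 - 20}{-178} \left(50 + 5 \left(-16\right)\right) = \left(-9 - 20\right) \left(- \frac{1}{178}\right) \left(50 - 80\right) = \left(-29\right) \left(- \frac{1}{178}\right) \left(-30\right) = \frac{29}{178} \left(-30\right) = - \frac{435}{89}$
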